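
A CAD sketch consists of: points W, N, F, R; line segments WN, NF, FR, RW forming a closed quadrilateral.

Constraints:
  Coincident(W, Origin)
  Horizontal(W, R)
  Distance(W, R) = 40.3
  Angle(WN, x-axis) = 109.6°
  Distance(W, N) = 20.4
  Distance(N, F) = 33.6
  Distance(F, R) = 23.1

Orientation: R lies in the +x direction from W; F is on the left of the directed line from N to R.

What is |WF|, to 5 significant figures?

32.647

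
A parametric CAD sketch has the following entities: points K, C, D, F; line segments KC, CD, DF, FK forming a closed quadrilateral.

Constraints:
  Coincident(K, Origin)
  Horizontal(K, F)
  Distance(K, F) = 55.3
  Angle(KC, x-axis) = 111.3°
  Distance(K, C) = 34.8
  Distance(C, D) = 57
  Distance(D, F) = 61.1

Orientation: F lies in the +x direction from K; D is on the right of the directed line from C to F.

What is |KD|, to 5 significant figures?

23.432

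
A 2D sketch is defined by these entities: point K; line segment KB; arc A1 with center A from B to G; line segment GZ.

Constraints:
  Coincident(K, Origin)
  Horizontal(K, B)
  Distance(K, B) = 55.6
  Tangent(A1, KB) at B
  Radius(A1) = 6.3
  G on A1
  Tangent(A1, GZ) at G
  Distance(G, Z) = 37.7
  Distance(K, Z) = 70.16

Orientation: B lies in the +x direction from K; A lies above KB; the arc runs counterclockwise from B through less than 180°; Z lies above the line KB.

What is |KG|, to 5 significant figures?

62.234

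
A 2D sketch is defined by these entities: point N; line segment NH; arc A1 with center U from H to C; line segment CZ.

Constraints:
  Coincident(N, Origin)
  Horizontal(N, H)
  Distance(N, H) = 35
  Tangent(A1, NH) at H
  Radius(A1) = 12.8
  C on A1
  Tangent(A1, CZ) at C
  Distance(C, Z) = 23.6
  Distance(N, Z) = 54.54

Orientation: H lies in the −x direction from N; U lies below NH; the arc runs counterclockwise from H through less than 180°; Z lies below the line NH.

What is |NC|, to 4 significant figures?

50.06

N is at the origin; N and H share the same y with |NH| = 35.0 and H on the −x side, so H = (-35.00, 0.000). A1 meets NH tangentially, so UH is at right angles to NH, so U = H + (0, -12.8) = (-35.00, -12.80). Since UC ⟂ CZ (tangency), |UZ| = √(12.8² + 23.6²) = 26.85 regardless of where C sits on A1. So Z lies on both circle(N, 54.54) and circle(U, 26.85); the below-NH intersection is Z = (-37.58, -39.52). C is the foot of the tangent from Z: C = (-46.79, -17.79).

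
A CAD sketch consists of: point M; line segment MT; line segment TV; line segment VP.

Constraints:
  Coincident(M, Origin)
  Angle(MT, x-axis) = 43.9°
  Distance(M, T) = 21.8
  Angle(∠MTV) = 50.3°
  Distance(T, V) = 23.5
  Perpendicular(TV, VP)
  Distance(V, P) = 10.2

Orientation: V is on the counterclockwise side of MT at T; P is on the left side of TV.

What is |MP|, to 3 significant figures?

11.6

M is at the origin; MT runs at 43.9° with length 21.8, so T = 21.8·(cos 43.9°, sin 43.9°) = (15.7, 15.1). ∠MTV = 50.3°, so TV runs at 43.9° + (180° − 50.3°) = 174° from the x-axis; with |TV| = 23.5, V = T + 23.5·(cos 174°, sin 174°) = (-7.65, 17.7). TV ⟂ VP; with |VP| = 10.2 on the left of TV, P = V + 10.2·(-0.111, -0.994) = (-8.78, 7.60). Then |MP| = |P − M| = 11.6.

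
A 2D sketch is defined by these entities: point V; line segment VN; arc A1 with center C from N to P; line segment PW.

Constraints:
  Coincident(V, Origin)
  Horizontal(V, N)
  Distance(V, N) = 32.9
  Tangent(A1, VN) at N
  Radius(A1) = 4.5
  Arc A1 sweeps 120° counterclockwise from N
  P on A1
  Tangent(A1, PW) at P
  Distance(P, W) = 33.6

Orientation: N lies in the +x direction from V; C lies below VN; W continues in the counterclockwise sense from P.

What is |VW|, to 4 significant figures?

58.16

On A1, N sits at bearing 90° from C; a 120° counterclockwise sweep puts P at bearing 210°, so P = C + 4.5·(cos 210°, sin 210°) = (29.00, -6.750). The tangent condition forces CP to be normal to PW, so PW runs along (−sin 210°, cos 210°); with |PW| = 33.6, W = (45.80, -35.85). Then |VW| = |W − V| = 58.16.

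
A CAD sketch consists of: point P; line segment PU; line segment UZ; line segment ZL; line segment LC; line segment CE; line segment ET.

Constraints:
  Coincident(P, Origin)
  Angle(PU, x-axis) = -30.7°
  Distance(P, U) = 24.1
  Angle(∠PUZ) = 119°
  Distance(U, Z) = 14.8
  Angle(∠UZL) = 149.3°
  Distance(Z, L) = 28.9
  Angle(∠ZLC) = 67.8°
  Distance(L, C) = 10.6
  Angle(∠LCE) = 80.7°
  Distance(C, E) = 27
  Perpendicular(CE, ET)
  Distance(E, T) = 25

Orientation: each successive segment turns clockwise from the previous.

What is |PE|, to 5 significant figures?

38.527

P is at the origin; PU runs at -30.7° with length 24.1, so U = (20.722, -12.304). ∠PUZ = 119.0° gives UZ at -91.700° from the x-axis; with |UZ| = 14.8, Z = (20.283, -27.098). ∠UZL = 149.3° gives ZL at -122.40° from the x-axis; with |ZL| = 28.9, L = (4.7980, -51.499). ∠ZLC = 67.8° gives LC at 125.40° from the x-axis; with |LC| = 10.6, C = (-1.3424, -42.858). ∠LCE = 80.7° gives CE at 26.100° from the x-axis; with |CE| = 27.0, E = (22.904, -30.980). Then |PE| = |E − P| = 38.527.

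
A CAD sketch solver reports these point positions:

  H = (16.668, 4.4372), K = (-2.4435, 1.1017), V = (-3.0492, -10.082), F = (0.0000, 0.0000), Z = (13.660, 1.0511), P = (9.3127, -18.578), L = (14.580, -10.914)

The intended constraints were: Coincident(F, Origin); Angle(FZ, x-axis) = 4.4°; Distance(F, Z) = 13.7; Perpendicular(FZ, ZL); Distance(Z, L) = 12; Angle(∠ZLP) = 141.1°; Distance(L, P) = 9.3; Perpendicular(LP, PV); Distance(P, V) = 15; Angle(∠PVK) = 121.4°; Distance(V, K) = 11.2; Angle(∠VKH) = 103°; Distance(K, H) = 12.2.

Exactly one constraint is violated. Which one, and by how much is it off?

Distance(K, H) = 12.2 — off by 7.20.

F = (0.00, 0.00) ✓; FZ at 4.400° ✓; |FZ| = 13.70 ✓; ∠(FZ, ZL) = 90.00° ✓; |ZL| = 12.00 ✓; ∠ZLP = 141.1° ✓; |LP| = 9.300 ✓; ∠(LP, PV) = 90.00° ✓; |PV| = 15.00 ✓; ∠PVK = 121.4° ✓; |VK| = 11.20 ✓; ∠VKH = 103.0° ✓; |KH| = 19.40 ✗.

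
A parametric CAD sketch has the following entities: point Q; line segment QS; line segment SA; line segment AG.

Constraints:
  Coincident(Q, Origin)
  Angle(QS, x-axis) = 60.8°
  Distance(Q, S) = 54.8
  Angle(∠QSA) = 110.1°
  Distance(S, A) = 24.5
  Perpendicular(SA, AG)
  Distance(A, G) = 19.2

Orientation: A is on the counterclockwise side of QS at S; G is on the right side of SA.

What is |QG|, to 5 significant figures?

82.891

Q is at the origin; QS runs at 60.8° with length 54.8, so S = 54.8·(cos 60.8°, sin 60.8°) = (26.735, 47.836). ∠QSA = 110.1°, so SA runs at 60.8° + (180° − 110.1°) = 130.70° from the x-axis; with |SA| = 24.5, A = S + 24.5·(cos 130.70°, sin 130.70°) = (10.758, 66.410). The perpendicularity gives AG at right angles to SA; with |AG| = 19.2 on the right of SA, G = A + 19.2·(0.75813, 0.65210) = (25.314, 78.931). Then |QG| = |G − Q| = 82.891.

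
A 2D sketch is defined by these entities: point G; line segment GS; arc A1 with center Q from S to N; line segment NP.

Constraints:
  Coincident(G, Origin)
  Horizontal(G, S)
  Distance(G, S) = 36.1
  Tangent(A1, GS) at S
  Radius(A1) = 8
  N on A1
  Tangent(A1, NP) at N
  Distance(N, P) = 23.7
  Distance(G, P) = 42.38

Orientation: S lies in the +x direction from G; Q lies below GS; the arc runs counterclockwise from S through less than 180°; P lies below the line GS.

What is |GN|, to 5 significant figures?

29.218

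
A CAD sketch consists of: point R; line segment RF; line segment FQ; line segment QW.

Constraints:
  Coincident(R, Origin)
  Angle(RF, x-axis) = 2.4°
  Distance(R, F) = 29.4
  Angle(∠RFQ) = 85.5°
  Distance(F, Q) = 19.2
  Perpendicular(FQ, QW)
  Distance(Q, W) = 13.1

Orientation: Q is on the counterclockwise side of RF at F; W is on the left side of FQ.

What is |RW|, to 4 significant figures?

23.41

R is at the origin; RF runs at 2.4° with length 29.4, so F = 29.4·(cos 2.4°, sin 2.4°) = (29.37, 1.231). ∠RFQ = 85.5°, so FQ runs at 2.4° + (180° − 85.5°) = 96.90° from the x-axis; with |FQ| = 19.2, Q = F + 19.2·(cos 96.90°, sin 96.90°) = (27.07, 20.29). FQ is perpendicular to QW; with |QW| = 13.1 on the left of FQ, W = Q + 13.1·(-0.9928, -0.1201) = (14.06, 18.72). Then |RW| = |W − R| = 23.41.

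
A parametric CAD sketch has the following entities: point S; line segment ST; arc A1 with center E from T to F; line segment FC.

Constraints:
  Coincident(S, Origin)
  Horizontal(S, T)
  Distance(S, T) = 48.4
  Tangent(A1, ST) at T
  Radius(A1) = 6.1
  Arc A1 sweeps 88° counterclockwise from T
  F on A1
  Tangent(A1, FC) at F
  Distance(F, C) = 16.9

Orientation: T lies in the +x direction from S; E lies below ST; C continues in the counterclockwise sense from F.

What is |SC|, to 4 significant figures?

47.53

S is at the origin; ST is horizontal with |ST| = 48.4 and T on the +x side, so T = (48.40, 0.000). Since A1 is tangent to ST there, ET ⟂ ST, so E = T + (0, -6.1) = (48.40, -6.100). On A1, T sits at bearing 90° from E; an 88° counterclockwise sweep puts F at bearing 178°, so F = E + 6.1·(cos 178°, sin 178°) = (42.30, -5.887). Tangency of A1 to FC means the radius EF is perpendicular to FC, so FC runs along (−sin 178°, cos 178°); with |FC| = 16.9, C = (41.71, -22.78). Then |SC| = |C − S| = 47.53.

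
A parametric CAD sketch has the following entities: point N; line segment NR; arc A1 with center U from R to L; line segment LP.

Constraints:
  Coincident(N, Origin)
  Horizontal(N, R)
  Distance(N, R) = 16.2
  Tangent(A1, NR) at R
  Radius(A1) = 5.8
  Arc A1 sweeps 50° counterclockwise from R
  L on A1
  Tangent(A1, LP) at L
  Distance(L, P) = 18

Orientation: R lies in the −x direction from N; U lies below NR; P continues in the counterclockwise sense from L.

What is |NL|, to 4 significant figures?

20.75

N is at the origin; NR is horizontal with |NR| = 16.2 and R on the −x side, so R = (-16.20, 0.000). Since A1 is tangent to NR there, UR ⟂ NR, so U = R + (0, -5.8) = (-16.20, -5.800). On A1, R sits at bearing 90° from U; a 50° counterclockwise sweep puts L at bearing 140°, so L = U + 5.8·(cos 140°, sin 140°) = (-20.64, -2.072). Then |NL| = |L − N| = 20.75.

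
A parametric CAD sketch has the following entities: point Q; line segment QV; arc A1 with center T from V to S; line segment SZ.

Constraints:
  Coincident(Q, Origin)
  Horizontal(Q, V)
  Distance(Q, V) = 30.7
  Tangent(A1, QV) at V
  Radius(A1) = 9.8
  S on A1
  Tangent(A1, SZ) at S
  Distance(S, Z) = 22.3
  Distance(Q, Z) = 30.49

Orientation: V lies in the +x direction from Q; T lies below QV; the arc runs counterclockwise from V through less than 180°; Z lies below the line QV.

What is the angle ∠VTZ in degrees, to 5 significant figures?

135.73°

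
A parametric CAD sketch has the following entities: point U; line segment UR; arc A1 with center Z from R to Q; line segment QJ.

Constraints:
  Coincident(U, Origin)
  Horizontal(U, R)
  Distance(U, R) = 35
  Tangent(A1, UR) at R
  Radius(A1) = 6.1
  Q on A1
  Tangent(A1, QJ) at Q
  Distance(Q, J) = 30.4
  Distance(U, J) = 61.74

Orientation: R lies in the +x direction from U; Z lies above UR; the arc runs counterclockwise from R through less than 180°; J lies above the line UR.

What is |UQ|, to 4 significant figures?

40.69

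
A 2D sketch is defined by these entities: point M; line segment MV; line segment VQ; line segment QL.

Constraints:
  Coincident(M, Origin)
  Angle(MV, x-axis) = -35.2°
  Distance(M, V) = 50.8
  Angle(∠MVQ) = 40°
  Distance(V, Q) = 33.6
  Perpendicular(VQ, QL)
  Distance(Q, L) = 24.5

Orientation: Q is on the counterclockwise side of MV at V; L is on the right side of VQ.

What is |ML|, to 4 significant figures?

57.40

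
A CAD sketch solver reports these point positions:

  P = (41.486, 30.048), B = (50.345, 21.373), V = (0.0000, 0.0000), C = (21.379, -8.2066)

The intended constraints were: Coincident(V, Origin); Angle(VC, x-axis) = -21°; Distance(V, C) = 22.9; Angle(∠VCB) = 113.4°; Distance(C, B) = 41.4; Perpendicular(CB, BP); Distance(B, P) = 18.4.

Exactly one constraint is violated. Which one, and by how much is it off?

Distance(B, P) = 18.4 — off by 6.00.

V = (0.00, 0.00) ✓; VC at -21.00° ✓; |VC| = 22.90 ✓; ∠VCB = 113.4° ✓; |CB| = 41.40 ✓; ∠(CB, BP) = 90.00° ✓; |BP| = 12.40 ✗.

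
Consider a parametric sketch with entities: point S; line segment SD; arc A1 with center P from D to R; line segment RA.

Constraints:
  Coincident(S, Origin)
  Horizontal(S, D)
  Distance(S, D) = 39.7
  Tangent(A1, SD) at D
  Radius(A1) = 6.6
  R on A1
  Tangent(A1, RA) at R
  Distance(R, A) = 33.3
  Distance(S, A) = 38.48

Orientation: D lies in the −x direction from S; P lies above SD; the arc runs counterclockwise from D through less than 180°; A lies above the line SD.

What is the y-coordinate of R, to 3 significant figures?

3.66

S is at the origin; SD is horizontal with |SD| = 39.7 and D on the −x side, so D = (-39.7, 0.00). Since A1 is tangent to SD there, PD ⟂ SD, so P = D + (0, 6.6) = (-39.7, 6.60). Since PR ⟂ RA (tangency), |PA| = √(6.6² + 33.3²) = 33.9 regardless of where R sits on A1. So A lies on both circle(S, 38.48) and circle(P, 33.9); the above-SD intersection is A = (-19.0, 33.5). R is the foot of the tangent from A: R = (-33.8, 3.66).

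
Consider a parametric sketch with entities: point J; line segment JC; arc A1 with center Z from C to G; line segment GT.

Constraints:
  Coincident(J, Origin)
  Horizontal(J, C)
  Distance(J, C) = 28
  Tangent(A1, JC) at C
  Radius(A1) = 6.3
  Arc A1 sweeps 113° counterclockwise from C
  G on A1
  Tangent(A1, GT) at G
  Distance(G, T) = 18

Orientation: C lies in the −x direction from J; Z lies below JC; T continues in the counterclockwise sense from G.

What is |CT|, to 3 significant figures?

25.4

J is at the origin; JC is horizontal with |JC| = 28.0 and C on the −x side, so C = (-28.0, 0.00). The tangent condition forces ZC to be normal to JC, so Z = C + (0, -6.3) = (-28.0, -6.30). On A1, C sits at bearing 90° from Z; a 113° counterclockwise sweep puts G at bearing 203°, so G = Z + 6.3·(cos 203°, sin 203°) = (-33.8, -8.76). Since A1 is tangent to GT there, ZG ⟂ GT, so GT runs along (−sin 203°, cos 203°); with |GT| = 18.0, T = (-26.8, -25.3). Then |CT| = |T − C| = 25.4.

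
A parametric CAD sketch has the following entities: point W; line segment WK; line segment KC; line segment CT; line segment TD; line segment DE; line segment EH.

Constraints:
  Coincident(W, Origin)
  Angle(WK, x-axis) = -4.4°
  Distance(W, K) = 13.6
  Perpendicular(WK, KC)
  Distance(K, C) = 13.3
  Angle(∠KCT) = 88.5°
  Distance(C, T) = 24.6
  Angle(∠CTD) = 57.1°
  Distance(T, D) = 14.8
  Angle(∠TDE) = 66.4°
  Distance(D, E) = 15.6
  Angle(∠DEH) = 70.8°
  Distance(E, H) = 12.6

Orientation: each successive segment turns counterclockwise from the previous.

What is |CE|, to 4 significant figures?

7.972

W is at the origin; WK runs at -4.4° with length 13.6, so K = (13.56, -1.043). WK is perpendicular to KC, so KC runs at 85.60°; with |KC| = 13.3, C = (14.58, 12.22). ∠KCT = 88.5° gives CT at 177.1° from the x-axis; with |CT| = 24.6, T = (-9.988, 13.46). ∠CTD = 57.1° gives TD at -60.00° from the x-axis; with |TD| = 14.8, D = (-2.588, 0.6448). ∠TDE = 66.4° gives DE at 53.60° from the x-axis; with |DE| = 15.6, E = (6.669, 13.20). Then |CE| = |E − C| = 7.972.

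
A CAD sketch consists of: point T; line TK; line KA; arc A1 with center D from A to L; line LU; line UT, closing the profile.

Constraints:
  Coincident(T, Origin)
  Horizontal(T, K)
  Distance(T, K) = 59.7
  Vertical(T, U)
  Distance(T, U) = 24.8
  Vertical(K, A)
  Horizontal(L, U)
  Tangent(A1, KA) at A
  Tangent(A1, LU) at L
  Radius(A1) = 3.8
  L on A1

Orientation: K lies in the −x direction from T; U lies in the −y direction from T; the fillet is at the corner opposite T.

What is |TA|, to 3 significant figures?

63.3

The virtual corner opposite T is at (-59.7, -24.8). The tangent condition forces DA to be normal to KA and the tangent condition forces DL to be normal to LU, with radius 3.8, so the center D sits 3.8 in from both sides at D = (-55.9, -21.0). That places the tangent points at A = (-59.7, -21.0) on KA and L = (-55.9, -24.8) on LU. Then |TA| = |A − T| = 63.3.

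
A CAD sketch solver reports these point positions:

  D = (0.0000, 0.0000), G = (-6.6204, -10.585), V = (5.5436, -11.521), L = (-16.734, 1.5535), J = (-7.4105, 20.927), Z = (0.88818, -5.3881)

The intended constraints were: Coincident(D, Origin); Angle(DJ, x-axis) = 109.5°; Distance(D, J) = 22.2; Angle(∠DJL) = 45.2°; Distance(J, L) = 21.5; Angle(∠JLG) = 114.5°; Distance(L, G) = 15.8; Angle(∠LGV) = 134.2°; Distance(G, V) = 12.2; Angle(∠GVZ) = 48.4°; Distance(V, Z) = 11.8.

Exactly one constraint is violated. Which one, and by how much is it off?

Distance(V, Z) = 11.8 — off by 4.10.

D = (0.00, 0.00) ✓; DJ at 109.5° ✓; |DJ| = 22.20 ✓; ∠DJL = 45.20° ✓; |JL| = 21.50 ✓; ∠JLG = 114.5° ✓; |LG| = 15.80 ✓; ∠LGV = 134.2° ✓; |GV| = 12.20 ✓; ∠GVZ = 48.40° ✓; |VZ| = 7.700 ✗.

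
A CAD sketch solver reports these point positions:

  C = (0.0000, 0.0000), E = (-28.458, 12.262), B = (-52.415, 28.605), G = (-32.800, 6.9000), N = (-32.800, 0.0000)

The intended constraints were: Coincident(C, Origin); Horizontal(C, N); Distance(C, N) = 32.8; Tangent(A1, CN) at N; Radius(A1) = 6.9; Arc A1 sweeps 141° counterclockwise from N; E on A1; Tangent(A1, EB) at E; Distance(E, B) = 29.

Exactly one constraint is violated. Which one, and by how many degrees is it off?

Tangent(A1, EB) at E — off by 4.70°.

C = (0.00, 0.00) ✓; C.y = 0.00, N.y = 0.00 ✓; |CN| = 32.80 ✓; ∠(GN, NC) = 90.00° ✓; |GN| = 6.900 ✓; bearing(G→E) − bearing(G→N) = 141.0° ✓; |GE| = 6.900 ✓; ∠(GE, EB) = 85.30° ✗; |EB| = 29.00 ✓.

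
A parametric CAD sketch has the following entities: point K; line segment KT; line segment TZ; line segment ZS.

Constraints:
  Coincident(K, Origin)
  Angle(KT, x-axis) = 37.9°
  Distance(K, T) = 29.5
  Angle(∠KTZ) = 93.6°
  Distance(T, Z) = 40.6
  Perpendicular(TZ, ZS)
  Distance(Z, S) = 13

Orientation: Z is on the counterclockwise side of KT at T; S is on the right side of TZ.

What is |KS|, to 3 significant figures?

60.0

∠KTZ = 93.6°, so TZ runs at 37.9° + (180° − 93.6°) = 124° from the x-axis; with |TZ| = 40.6, Z = T + 40.6·(cos 124°, sin 124°) = (0.399, 51.7). The perpendicularity gives ZS at right angles to TZ; with |ZS| = 13.0 on the right of TZ, S = Z + 13.0·(0.826, 0.564) = (11.1, 59.0). Then |KS| = |S − K| = 60.0.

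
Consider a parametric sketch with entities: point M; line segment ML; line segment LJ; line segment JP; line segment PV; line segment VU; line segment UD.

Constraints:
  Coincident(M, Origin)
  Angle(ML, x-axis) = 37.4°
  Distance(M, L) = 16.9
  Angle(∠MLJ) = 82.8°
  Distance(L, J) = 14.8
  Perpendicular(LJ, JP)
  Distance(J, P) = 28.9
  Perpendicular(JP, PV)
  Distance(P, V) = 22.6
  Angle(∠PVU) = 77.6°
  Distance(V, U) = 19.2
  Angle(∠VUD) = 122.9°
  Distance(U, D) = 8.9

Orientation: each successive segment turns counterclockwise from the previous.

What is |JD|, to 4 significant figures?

12.34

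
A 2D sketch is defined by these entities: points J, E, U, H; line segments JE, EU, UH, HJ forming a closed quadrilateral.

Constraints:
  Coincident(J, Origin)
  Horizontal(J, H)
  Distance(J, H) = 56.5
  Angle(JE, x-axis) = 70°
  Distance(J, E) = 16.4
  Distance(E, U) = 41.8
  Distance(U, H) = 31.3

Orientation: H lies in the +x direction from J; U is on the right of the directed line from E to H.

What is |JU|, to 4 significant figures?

35.66

J is at the origin; J and H share the same y with |JH| = 56.5 and H in +x, so H = (56.5, 0). JE runs at 70.0° with |JE| = 16.4, so E = (5.609, 15.41). U is determined by |EU| = 41.8 and |UH| = 31.3 together: it lies at the intersection of circle(E, 41.8) and circle(H, 31.3). With |EH| = 53.17, the foot of the radical line on EH is 33.80 from E and the perpendicular offset is √(41.8² − 33.80²) = 24.59. Taking the right-of-EH solution: U = (30.84, -17.92).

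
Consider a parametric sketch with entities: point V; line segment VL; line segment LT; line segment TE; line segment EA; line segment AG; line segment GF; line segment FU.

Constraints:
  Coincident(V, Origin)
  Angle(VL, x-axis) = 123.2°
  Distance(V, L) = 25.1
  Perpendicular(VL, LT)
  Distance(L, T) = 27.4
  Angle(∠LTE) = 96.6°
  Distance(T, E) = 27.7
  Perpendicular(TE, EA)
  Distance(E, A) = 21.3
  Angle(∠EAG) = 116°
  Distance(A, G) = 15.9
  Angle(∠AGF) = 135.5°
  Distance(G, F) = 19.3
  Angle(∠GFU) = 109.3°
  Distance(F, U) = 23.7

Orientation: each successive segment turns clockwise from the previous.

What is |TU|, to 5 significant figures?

5.4499

V is at the origin; VL runs at 123.2° with length 25.1, so L = (-13.744, 21.003). VL ⟂ LT, so LT runs at 33.200°; with |LT| = 27.4, T = (9.1835, 36.006). ∠LTE = 96.6° gives TE at -50.200° from the x-axis; with |TE| = 27.7, E = (26.915, 14.725). TE is perpendicular to EA, so EA runs at -140.20°; with |EA| = 21.3, A = (10.550, 1.0902). ∠EAG = 116.0° gives AG at 155.80° from the x-axis; with |AG| = 15.9, G = (-3.9526, 7.6080). ∠AGF = 135.5° gives GF at 111.30° from the x-axis; with |GF| = 19.3, F = (-10.963, 25.590). ∠GFU = 109.3° gives FU at 40.600° from the x-axis; with |FU| = 23.7, U = (7.0314, 41.013). Then |TU| = |U − T| = 5.4499.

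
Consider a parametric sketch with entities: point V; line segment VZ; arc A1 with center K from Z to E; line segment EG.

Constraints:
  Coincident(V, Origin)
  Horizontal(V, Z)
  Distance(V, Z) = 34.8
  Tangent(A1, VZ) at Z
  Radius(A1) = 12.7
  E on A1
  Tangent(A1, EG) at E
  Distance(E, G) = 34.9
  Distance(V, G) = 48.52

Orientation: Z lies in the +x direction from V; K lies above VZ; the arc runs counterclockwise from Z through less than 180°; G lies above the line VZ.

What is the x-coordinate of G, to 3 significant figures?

17.2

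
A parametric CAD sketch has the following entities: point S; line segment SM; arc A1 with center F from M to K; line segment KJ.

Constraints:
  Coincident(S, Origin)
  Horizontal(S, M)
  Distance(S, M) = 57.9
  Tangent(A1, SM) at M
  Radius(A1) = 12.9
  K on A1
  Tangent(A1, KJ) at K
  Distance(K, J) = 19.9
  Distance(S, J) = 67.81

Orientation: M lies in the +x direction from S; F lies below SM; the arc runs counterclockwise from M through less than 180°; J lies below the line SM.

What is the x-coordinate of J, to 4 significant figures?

57.08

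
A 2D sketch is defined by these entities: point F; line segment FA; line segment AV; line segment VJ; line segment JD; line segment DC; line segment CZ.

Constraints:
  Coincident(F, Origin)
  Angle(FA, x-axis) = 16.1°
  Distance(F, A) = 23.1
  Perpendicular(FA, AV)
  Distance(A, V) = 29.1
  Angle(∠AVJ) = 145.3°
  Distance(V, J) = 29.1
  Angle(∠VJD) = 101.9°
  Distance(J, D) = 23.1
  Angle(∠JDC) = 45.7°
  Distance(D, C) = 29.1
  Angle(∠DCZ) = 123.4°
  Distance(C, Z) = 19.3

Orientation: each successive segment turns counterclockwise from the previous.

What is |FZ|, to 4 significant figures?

51.75

F is at the origin; FA runs at 16.1° with length 23.1, so A = (22.19, 6.406). FA is perpendicular to AV, so AV runs at 106.1°; with |AV| = 29.1, V = (14.12, 34.36). ∠AVJ = 145.3° gives VJ at 140.8° from the x-axis; with |VJ| = 29.1, J = (-8.427, 52.76). ∠VJD = 101.9° gives JD at -141.1° from the x-axis; with |JD| = 23.1, D = (-26.40, 38.25). ∠JDC = 45.7° gives DC at -6.800° from the x-axis; with |DC| = 29.1, C = (2.491, 34.81). ∠DCZ = 123.4° gives CZ at 49.80° from the x-axis; with |CZ| = 19.3, Z = (14.95, 49.55). Then |FZ| = |Z − F| = 51.75.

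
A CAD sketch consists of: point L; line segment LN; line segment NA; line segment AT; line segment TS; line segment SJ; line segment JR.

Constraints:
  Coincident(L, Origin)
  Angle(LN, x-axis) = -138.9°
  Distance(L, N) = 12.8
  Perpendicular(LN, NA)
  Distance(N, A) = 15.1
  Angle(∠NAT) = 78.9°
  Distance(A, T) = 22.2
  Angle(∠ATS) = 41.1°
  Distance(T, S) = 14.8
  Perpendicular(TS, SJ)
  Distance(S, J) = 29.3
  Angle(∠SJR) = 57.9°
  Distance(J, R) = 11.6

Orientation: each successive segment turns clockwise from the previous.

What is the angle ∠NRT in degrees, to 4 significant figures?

53.90°

TS is perpendicular to SJ, so SJ runs at 161.1°; with |SJ| = 29.3, J = (-32.86, 9.553). ∠SJR = 57.9° gives JR at 39.00° from the x-axis; with |JR| = 11.6, R = (-23.85, 16.85). Then cos ∠NRT = RN·RT / (|RN||RT|), giving 53.90°.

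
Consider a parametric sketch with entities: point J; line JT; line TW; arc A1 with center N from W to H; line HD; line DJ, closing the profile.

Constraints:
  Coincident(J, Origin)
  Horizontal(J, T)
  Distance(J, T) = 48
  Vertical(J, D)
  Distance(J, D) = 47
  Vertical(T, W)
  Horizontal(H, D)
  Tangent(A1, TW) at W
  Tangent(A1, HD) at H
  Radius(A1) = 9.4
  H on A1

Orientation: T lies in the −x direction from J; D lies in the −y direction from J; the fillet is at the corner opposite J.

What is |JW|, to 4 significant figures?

60.97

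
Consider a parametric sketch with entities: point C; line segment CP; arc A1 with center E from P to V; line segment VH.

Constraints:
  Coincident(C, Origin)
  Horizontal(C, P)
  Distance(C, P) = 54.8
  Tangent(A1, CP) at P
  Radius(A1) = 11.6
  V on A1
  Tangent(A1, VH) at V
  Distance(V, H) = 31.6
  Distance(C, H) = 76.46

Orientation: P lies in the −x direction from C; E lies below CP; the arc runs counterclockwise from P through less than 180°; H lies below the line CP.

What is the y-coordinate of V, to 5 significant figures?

-13.097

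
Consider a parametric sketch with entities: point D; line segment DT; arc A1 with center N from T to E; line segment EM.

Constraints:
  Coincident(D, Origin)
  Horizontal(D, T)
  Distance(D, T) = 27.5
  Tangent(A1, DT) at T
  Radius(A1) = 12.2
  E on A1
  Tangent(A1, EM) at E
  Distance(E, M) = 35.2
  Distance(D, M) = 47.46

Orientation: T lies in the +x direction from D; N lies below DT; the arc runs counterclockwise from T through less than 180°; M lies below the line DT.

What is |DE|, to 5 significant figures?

18.871

D is at the origin; D and T share the same y with |DT| = 27.5 and T on the +x side, so T = (27.500, 0.0000). A1 meets DT tangentially, so NT is at right angles to DT, so N = T + (0, -12.2) = (27.500, -12.200). Since NE ⟂ EM (tangency), |NM| = √(12.2² + 35.2²) = 37.254 regardless of where E sits on A1. So M lies on both circle(D, 47.46) and circle(N, 37.254); the below-DT intersection is M = (11.780, -45.975). E is the foot of the tangent from M: E = (15.363, -10.958).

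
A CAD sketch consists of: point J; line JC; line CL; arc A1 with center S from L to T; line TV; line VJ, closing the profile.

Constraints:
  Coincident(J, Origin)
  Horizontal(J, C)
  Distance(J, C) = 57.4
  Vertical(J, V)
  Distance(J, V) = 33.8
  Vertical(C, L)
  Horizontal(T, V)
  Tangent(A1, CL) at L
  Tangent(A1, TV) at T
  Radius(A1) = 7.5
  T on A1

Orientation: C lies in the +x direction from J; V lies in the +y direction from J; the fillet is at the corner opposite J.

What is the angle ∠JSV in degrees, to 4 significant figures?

36.34°

J and V share the same x with |JV| = 33.8 and V on the +y side, so V = (0.000, 33.80). The virtual corner opposite J is at (57.40, 33.80). The tangent condition forces SL to be normal to CL and tangency of A1 to TV means the radius ST is perpendicular to TV, with radius 7.5, so the center S sits 7.5 in from both sides at S = (49.90, 26.30). Then cos ∠JSV = SJ·SV / (|SJ||SV|), giving 36.34°.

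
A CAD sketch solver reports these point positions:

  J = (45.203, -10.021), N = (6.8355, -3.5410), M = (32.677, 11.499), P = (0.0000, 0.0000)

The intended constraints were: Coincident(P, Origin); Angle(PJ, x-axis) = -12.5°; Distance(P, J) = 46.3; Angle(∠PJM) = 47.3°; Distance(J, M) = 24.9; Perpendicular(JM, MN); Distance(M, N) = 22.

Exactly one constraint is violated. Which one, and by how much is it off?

Distance(M, N) = 22 — off by 7.90.

P = (0.00, 0.00) ✓; PJ at -12.50° ✓; |PJ| = 46.30 ✓; ∠PJM = 47.30° ✓; |JM| = 24.90 ✓; ∠(JM, MN) = 90.00° ✓; |MN| = 29.90 ✗.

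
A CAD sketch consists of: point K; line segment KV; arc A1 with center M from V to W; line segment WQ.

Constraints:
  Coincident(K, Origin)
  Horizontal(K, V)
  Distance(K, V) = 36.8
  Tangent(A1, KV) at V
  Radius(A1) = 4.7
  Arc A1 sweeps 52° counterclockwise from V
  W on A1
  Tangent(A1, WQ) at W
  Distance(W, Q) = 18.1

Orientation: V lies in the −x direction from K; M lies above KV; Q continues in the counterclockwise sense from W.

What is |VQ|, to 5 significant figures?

21.878

K is at the origin; K and V share the same y with |KV| = 36.8 and V on the −x side, so V = (-36.800, 0.0000). A1 meets KV tangentially, so MV is at right angles to KV, so M = V + (0, 4.7) = (-36.800, 4.7000). On A1, V sits at bearing -90° from M; a 52° counterclockwise sweep puts W at bearing -38°, so W = M + 4.7·(cos -38°, sin -38°) = (-33.096, 1.8064). Tangency of A1 to WQ means the radius MW is perpendicular to WQ, so WQ runs along (−sin -38°, cos -38°); with |WQ| = 18.1, Q = (-21.953, 16.069). Then |VQ| = |Q − V| = 21.878.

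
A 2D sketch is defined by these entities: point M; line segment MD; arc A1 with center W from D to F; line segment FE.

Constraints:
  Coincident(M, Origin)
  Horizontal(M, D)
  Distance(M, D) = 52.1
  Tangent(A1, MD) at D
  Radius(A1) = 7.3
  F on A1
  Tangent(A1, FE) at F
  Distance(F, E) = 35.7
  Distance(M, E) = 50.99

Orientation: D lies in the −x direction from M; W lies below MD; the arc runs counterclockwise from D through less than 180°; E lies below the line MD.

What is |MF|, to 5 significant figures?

58.770

Checks: |WF| = 7.300 ✓; ∠(WF, FE) = 90.00° ✓; |FE| = 35.70 ✓; |ME| = 50.99 ✓.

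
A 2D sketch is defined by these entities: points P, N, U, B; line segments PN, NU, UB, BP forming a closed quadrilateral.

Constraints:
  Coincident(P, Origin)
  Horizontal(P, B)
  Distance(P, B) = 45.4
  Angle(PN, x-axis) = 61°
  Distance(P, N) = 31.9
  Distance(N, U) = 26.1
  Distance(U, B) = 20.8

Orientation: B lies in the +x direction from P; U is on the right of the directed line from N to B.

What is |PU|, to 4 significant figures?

25.16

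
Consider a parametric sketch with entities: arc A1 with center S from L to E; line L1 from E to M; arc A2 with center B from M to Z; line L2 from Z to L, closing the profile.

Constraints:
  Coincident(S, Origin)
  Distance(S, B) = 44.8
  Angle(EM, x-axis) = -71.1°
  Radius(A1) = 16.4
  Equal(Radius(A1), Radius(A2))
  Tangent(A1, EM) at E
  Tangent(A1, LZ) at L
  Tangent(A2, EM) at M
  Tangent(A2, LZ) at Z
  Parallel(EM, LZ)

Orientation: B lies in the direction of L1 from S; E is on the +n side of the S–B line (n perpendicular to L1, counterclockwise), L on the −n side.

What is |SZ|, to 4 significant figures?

47.71

Tangency of A1 to both parallel lines with radius 16.4 puts E and L at S ± 16.4·n: E = (15.52, 5.312), L = (-15.52, -5.312). Equal radii place M and Z the same way about B: M = B + 16.4·n = (30.03, -37.07), Z = B − 16.4·n = (-1.004, -47.70). Then |SZ| = |Z − S| = 47.71.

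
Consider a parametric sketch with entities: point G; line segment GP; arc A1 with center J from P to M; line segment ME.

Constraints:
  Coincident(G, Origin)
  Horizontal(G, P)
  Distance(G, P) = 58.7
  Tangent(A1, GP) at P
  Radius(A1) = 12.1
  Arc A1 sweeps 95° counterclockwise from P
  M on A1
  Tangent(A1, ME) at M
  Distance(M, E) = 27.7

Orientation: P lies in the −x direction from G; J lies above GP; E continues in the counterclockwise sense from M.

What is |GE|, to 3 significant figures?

63.8

G is at the origin; GP is horizontal with |GP| = 58.7 and P on the −x side, so P = (-58.7, 0.00). The tangent condition forces JP to be normal to GP, so J = P + (0, 12.1) = (-58.7, 12.1). On A1, P sits at bearing -90° from J; a 95° counterclockwise sweep puts M at bearing 5°, so M = J + 12.1·(cos 5°, sin 5°) = (-46.6, 13.2). The tangent condition forces JM to be normal to ME, so ME runs along (−sin 5°, cos 5°); with |ME| = 27.7, E = (-49.1, 40.7). Then |GE| = |E − G| = 63.8.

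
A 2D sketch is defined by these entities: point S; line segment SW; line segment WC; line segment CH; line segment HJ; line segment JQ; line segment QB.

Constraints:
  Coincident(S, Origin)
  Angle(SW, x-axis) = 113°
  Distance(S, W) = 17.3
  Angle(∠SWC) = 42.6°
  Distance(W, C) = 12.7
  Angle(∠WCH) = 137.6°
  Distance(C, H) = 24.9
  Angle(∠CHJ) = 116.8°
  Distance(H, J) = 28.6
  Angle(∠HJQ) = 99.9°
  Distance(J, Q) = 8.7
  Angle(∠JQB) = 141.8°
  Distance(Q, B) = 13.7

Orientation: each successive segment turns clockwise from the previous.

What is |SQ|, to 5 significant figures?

31.826

∠CHJ = 116.8° gives HJ at -130.00° from the x-axis; with |HJ| = 28.6, J = (-3.7685, -34.117). ∠HJQ = 99.9° gives JQ at 149.90° from the x-axis; with |JQ| = 8.7, Q = (-11.295, -29.754). Then |SQ| = |Q − S| = 31.826.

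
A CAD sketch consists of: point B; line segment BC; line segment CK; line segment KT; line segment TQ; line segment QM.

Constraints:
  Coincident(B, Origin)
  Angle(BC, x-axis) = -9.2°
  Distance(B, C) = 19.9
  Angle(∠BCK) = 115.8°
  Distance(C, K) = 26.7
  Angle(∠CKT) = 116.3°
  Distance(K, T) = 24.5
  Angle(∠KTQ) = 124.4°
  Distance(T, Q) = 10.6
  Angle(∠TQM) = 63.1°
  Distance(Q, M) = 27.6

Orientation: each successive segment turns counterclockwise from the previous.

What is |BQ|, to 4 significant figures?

43.13

∠CKT = 116.3° gives KT at 118.7° from the x-axis; with |KT| = 24.5, T = (23.19, 40.18). ∠KTQ = 124.4° gives TQ at 174.3° from the x-axis; with |TQ| = 10.6, Q = (12.65, 41.23). Then |BQ| = |Q − B| = 43.13.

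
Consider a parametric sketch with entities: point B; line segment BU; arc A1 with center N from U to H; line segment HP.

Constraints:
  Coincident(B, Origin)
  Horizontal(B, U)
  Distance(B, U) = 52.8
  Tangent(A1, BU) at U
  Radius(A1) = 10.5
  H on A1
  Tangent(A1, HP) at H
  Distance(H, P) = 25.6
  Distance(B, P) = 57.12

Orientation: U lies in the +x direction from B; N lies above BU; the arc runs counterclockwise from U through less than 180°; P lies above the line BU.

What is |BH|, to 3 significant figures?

63.1

B is at the origin; B and U share the same y with |BU| = 52.8 and U on the +x side, so U = (52.8, 0.00). Since A1 is tangent to BU there, NU ⟂ BU, so N = U + (0, 10.5) = (52.8, 10.5). Since NH ⟂ HP (tangency), |NP| = √(10.5² + 25.6²) = 27.7 regardless of where H sits on A1. So P lies on both circle(B, 57.12) and circle(N, 27.7); the above-BU intersection is P = (43.8, 36.7). H is the foot of the tangent from P: H = (60.7, 17.4).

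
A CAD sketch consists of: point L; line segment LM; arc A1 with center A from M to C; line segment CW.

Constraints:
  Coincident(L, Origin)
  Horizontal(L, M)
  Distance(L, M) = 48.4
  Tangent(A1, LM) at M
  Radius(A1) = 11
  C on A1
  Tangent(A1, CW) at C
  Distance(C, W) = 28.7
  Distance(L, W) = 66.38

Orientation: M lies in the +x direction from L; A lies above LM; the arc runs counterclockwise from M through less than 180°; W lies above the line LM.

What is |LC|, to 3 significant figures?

60.6

Checks: L = (0.00, 0.00) ✓; |AC| = 11.00 ✓; ∠(AC, CW) = 90.00° ✓; |CW| = 28.70 ✓; |LW| = 66.38 ✓.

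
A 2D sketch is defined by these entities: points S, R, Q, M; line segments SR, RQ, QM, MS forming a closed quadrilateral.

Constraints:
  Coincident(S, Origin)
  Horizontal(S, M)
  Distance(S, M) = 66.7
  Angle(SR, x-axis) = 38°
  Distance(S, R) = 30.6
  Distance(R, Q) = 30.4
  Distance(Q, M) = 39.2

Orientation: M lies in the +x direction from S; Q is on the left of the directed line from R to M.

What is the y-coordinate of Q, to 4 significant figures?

35.31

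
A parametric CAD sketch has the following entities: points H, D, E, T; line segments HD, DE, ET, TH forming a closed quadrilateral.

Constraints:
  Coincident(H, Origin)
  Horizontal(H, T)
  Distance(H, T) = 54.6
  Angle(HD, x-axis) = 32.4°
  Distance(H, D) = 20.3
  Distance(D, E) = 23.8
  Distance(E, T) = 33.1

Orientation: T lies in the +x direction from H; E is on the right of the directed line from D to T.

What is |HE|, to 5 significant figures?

26.601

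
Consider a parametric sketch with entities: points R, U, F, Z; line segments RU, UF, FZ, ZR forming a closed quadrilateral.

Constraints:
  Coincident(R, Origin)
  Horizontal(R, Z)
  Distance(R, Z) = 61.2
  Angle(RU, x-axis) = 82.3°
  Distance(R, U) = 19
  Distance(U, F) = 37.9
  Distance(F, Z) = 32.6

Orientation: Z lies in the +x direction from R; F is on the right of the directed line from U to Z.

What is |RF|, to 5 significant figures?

30.546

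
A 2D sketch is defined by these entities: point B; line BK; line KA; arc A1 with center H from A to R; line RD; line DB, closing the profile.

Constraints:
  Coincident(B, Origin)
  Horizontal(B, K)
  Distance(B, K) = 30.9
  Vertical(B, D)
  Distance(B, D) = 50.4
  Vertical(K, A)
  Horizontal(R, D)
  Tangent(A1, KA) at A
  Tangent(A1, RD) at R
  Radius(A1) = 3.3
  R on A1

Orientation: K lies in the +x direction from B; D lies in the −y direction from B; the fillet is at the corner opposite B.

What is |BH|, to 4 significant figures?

54.59

B is at the origin; BK is horizontal with |BK| = 30.9 and K on the +x side, so K = (30.90, 0.000). BD is vertical with |BD| = 50.4 and D on the −y side, so D = (0.000, -50.40). The virtual corner opposite B is at (30.90, -50.40). The tangent condition forces HA to be normal to KA and the tangent condition forces HR to be normal to RD, with radius 3.3, so the center H sits 3.3 in from both sides at H = (27.60, -47.10). Then |BH| = |H − B| = 54.59.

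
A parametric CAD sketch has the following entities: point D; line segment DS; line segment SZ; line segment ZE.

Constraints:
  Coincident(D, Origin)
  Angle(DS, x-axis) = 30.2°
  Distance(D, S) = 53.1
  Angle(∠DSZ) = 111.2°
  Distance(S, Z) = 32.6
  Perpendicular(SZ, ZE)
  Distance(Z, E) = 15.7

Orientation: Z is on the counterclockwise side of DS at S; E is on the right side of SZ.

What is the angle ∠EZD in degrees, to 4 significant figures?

133.7°

∠DSZ = 111.2°, so SZ runs at 30.2° + (180° − 111.2°) = 99.00° from the x-axis; with |SZ| = 32.6, Z = S + 32.6·(cos 99.00°, sin 99.00°) = (40.79, 58.91). SZ ⟂ ZE; with |ZE| = 15.7 on the right of SZ, E = Z + 15.7·(0.9877, 0.1564) = (56.30, 61.37). Then cos ∠EZD = ZE·ZD / (|ZE||ZD|), giving 133.7°.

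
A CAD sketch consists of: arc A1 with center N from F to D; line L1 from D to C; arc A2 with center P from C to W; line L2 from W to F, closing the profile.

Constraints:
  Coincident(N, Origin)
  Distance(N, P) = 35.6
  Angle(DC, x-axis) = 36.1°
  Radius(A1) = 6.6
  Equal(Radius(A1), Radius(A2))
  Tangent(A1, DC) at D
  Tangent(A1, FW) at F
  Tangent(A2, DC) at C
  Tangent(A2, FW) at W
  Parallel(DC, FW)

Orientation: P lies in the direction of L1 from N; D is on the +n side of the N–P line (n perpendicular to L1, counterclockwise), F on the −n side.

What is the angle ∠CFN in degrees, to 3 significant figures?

69.7°

Tangency of A1 to both parallel lines with radius 6.6 puts D and F at N ± 6.6·n: D = (-3.89, 5.33), F = (3.89, -5.33). Equal radii place C and W the same way about P: C = P + 6.6·n = (24.9, 26.3), W = P − 6.6·n = (32.7, 15.6). Then cos ∠CFN = FC·FN / (|FC||FN|), giving 69.7°.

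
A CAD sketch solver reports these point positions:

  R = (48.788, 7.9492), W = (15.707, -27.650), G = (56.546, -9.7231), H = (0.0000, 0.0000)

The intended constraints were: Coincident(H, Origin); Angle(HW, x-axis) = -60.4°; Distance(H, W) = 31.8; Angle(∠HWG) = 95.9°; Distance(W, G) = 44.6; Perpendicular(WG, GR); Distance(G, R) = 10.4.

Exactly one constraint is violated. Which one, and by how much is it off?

Distance(G, R) = 10.4 — off by 8.90.

H = (0.00, 0.00) ✓; HW at -60.40° ✓; |HW| = 31.80 ✓; ∠HWG = 95.90° ✓; |WG| = 44.60 ✓; ∠(WG, GR) = 90.00° ✓; |GR| = 19.30 ✗.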